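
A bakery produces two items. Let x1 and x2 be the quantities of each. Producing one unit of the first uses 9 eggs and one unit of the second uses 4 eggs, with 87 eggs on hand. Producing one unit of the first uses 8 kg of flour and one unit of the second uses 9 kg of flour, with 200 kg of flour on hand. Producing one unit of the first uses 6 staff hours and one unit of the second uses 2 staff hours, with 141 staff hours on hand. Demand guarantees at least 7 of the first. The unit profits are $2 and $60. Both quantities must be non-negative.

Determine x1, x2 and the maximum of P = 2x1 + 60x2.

x1 = 7, x2 = 6, maximum P = 374

Extreme points and P = 2x1 + 60x2:
  (29/3, 0) → P = 58/3
  (7, 0) → P = 14
  (7, 6) → P = 374

The binding constraints are 9x1 + 4x2 = 87 and x1 = 7.
Solving simultaneously gives x1 = 7, x2 = 6.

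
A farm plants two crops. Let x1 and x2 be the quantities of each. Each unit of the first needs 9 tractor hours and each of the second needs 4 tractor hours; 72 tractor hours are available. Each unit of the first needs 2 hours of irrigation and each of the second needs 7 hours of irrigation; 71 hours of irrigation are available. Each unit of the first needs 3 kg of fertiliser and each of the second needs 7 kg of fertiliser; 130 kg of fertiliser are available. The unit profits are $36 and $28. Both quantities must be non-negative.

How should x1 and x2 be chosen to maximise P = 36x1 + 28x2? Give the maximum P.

x1 = 4, x2 = 9, maximum P = 396

Corner points and P = 36x1 + 28x2:
  (0, 0) → P = 0
  (0, 71/7) → P = 284
  (8, 0) → P = 288
  (4, 9) → P = 396

The optimum lies where 9x1 + 4x2 = 72 and 2x1 + 7x2 = 71.
Solving simultaneously gives x1 = 4, x2 = 9.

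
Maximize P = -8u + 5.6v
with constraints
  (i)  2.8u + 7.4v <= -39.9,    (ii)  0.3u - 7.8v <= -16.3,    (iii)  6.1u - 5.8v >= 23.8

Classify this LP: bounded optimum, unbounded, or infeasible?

infeasible

The boundaries 2.8u + 7.4v = -39.9 and 0.3u - 7.8v = -16.3 meet at (-21592/1203, 3367/2406), but that point violates 6.1u - 5.8v ≥ 23.8. Every candidate vertex is excluded by some other constraint, so the feasible region is empty.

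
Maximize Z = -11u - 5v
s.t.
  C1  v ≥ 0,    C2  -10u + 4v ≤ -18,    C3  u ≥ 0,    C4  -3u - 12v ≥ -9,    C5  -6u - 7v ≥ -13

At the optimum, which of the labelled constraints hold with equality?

C1 and C2

Feasible corners and Z = -11u - 5v:
  (9/5, 0) → Z = -99/5
  (13/6, 0) → Z = -143/6
  (89/47, 11/47) → Z = -22

The maximum is at (9/5, 0). Substituting into each constraint, equality holds for C1 and C2; the remaining constraints have slack.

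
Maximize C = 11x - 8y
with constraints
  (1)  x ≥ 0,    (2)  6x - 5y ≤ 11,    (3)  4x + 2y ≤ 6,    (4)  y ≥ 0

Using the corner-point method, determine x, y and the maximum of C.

Feasible corners and C = 11x - 8y:
  (0, 3) → C = -24
  (0, 0) → C = 0
  (3/2, 0) → C = 33/2

The binding constraints are 4x + 2y = 6 and y = 0.
Solving simultaneously gives x = 3/2, y = 0.

x = 3/2, y = 0, maximum C = 33/2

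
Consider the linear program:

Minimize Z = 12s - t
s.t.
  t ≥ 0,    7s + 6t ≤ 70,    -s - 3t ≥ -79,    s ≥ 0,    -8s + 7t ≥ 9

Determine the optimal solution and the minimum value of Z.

Corner points and Z = 12s - t:
  (0, 35/3) → Z = -35/3
  (436/97, 623/97) → Z = 4609/97
  (0, 9/7) → Z = -9/7

The binding constraints are 7s + 6t = 70 and s = 0.
Solving simultaneously gives s = 0, t = 35/3.

s = 0, t = 35/3, minimum Z = -35/3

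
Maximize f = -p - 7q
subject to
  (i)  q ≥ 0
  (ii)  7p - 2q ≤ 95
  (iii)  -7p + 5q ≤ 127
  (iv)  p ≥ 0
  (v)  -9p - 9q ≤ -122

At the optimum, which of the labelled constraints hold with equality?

Feasible corners and f = -p - 7q:
  (95/7, 0) → f = -95/7
  (122/9, 0) → f = -122/9
  (243/7, 74) → f = -3869/7
  (0, 127/5) → f = -889/5
  (0, 122/9) → f = -854/9

The maximum is at (122/9, 0). Substituting into each constraint, equality holds for (i) and (v); the remaining constraints have slack.

(i) and (v)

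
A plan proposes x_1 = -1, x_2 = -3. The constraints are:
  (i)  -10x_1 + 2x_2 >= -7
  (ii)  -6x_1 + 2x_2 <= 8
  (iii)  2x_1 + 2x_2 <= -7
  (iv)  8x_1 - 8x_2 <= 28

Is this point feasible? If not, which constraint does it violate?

feasible

(i): 4 ≥ -7 ✓
(ii): 0 ≤ 8 ✓
(iii): -8 ≤ -7 ✓
(iv): 16 ≤ 28 ✓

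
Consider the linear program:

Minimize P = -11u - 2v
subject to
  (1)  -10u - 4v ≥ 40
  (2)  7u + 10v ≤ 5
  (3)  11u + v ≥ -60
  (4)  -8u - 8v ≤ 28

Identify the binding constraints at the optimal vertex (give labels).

(1) and (4)

Corner points and P = -11u - 2v:
  (-35/6, 55/12) → P = 55
  (-13/3, 5/6) → P = 46
  (-605/103, 475/103) → P = 5705/103
  (-113/20, 43/20) → P = 1157/20

The minimum is at (-13/3, 5/6). Substituting into each constraint, equality holds for (1) and (4); the remaining constraints have slack.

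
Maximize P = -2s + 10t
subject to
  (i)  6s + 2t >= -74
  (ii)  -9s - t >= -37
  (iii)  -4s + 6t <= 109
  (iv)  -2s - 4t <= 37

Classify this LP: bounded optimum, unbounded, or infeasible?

bounded optimum

Extreme points and P = -2s + 10t:
  (-331/22, 179/22) → P = 1226/11
  (-111/10, -37/10) → P = -74/5
  (113/58, 1129/58) → P = 5532/29
  (185/34, -407/34) → P = -2220/17
The feasible region has finitely many vertices and no improving ray; the maximum is 5532/29 at (113/58, 1129/58).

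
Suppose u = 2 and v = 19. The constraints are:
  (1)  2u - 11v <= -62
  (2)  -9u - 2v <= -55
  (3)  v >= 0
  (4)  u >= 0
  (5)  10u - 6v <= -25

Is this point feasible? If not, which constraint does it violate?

(1): -205 ≤ -62 ✓
(2): -56 ≤ -55 ✓
(3): 19 ≥ 0 ✓
(4): 2 ≥ 0 ✓
(5): -94 ≤ -25 ✓

feasible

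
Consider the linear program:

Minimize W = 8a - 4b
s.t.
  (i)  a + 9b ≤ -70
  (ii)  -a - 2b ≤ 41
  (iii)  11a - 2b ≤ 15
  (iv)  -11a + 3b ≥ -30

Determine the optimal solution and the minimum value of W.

Corner points and W = 8a - 4b:
  (-229/7, -29/7) → W = -1716/7
  (-5/101, -785/101) → W = 3100/101
  (-63/25, -481/25) → W = 284/5
  (-15/11, -15) → W = 540/11

At the optimal vertex, a + 9b = -70 and -a - 2b = 41.
Solving simultaneously gives a = -229/7, b = -29/7.

a = -229/7, b = -29/7, minimum W = -1716/7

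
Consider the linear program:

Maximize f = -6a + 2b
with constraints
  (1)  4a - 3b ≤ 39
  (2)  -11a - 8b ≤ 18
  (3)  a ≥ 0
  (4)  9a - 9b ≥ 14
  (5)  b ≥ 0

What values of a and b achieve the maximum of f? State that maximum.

The optimum lies where 9a - 9b = 14 and b = 0.
Solving simultaneously gives a = 14/9, b = 0.

a = 14/9, b = 0, maximum f = -28/3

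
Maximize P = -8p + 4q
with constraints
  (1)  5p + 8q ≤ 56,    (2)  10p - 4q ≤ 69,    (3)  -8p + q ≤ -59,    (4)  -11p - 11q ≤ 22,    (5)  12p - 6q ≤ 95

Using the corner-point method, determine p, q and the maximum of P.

p = 176/23, q = 51/23, maximum P = -1204/23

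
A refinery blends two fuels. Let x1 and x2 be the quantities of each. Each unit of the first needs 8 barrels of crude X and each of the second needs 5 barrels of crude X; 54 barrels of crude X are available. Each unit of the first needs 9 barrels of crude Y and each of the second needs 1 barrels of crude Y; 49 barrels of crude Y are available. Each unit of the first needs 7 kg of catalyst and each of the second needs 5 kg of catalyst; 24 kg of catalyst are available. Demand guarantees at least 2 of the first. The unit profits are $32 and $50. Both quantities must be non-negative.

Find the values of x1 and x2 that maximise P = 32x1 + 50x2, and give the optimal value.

Vertices and P = 32x1 + 50x2:
  (24/7, 0) → P = 768/7
  (2, 0) → P = 64
  (2, 2) → P = 164

x1 = 2, x2 = 2, maximum P = 164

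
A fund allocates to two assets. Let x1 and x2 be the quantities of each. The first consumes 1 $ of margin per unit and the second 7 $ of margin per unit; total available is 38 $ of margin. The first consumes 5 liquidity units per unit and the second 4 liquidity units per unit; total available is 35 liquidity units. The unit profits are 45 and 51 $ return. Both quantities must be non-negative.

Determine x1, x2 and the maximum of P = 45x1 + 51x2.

x1 = 3, x2 = 5, maximum P = 390

Extreme points and P = 45x1 + 51x2:
  (0, 0) → P = 0
  (0, 38/7) → P = 1938/7
  (7, 0) → P = 315
  (3, 5) → P = 390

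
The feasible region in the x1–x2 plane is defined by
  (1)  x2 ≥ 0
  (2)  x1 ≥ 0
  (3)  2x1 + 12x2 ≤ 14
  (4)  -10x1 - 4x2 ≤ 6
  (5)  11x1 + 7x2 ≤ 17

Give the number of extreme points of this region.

Pairwise boundary intersections that survive every other constraint:
  (0, 0)
  (17/11, 0)
  (0, 7/6)
  (53/59, 60/59)

4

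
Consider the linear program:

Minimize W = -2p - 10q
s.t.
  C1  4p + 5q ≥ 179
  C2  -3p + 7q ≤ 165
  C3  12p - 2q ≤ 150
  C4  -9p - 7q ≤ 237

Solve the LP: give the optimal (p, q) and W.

Extreme points and W = -2p - 10q:
  (428/43, 1197/43) → W = -12826/43
  (277/17, 387/17) → W = -4424/17
  (230/13, 405/13) → W = -4510/13

The optimum lies where -3p + 7q = 165 and 12p - 2q = 150.
Solving simultaneously gives p = 230/13, q = 405/13.

p = 230/13, q = 405/13, minimum W = -4510/13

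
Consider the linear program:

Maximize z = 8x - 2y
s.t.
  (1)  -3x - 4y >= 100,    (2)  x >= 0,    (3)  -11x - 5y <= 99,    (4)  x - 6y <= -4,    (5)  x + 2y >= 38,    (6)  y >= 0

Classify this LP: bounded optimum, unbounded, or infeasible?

infeasible

The boundaries x = 0 and x + 2y = 38 meet at (0, 19), but that point violates -3x - 4y ≥ 100. Every candidate vertex is excluded by some other constraint, so the feasible region is empty.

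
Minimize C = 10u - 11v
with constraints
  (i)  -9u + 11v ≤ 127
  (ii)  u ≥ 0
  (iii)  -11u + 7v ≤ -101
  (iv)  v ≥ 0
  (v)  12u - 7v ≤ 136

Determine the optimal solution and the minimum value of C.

u = 1000/29, v = 1153/29, minimum C = -2683/29

Corner points and C = 10u - 11v:
  (1000/29, 1153/29) → C = -2683/29
  (795/23, 916/23) → C = -2126/23
  (101/11, 0) → C = 1010/11
  (34/3, 0) → C = 340/3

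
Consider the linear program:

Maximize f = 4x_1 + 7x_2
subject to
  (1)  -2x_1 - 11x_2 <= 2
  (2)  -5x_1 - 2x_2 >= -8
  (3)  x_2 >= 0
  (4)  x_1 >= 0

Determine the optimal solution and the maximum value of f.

Extreme points and f = 4x_1 + 7x_2:
  (8/5, 0) → f = 32/5
  (0, 4) → f = 28
  (0, 0) → f = 0

x_1 = 0, x_2 = 4, maximum f = 28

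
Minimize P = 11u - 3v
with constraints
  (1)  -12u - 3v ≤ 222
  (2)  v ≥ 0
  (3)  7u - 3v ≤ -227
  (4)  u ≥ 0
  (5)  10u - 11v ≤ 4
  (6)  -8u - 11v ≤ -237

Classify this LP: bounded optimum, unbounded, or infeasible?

From the feasible point (0, 227/3), moving in the direction (0, 1) keeps every constraint satisfied while P decreases without bound.

unbounded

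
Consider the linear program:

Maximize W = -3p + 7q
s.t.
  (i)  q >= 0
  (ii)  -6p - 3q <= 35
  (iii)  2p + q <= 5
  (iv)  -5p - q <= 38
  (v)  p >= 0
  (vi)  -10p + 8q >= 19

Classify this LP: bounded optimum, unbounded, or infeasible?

Feasible corners and W = -3p + 7q:
  (0, 5) → W = 35
  (21/26, 44/13) → W = 553/26
  (0, 19/8) → W = 133/8
The feasible region has finitely many vertices and no improving ray; the maximum is 35 at (0, 5).

bounded optimum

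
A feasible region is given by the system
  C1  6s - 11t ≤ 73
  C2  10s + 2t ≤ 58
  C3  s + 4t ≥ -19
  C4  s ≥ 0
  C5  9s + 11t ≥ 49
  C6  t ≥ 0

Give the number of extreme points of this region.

4

The feasible vertices (each the meet of two boundaries and inside every other half-plane) are:
  (0, 29)
  (29/5, 0)
  (0, 49/11)
  (49/9, 0)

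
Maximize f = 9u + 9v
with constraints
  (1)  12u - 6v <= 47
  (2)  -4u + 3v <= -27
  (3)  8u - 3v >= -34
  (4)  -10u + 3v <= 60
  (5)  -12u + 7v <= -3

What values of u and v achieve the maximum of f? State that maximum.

Vertices and f = 9u + 9v:
  (-7/4, -34/3) → f = -471/4
  (-167/8, -595/12) → f = -5073/8
  (-29/2, -85/3) → f = -771/2

At the optimal vertex, 12u - 6v = 47 and -4u + 3v = -27.
Solving simultaneously gives u = -7/4, v = -34/3.

u = -7/4, v = -34/3, maximum f = -471/4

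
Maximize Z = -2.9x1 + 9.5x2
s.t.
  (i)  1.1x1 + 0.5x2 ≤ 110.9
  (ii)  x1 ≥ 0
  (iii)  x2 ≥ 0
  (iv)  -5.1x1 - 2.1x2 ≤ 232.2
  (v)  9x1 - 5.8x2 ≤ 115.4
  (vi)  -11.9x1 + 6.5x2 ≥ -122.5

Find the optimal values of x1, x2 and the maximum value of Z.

Feasible corners and Z = -2.9x1 + 9.5x2:
  (0, 1109/5) → Z = 21071/10
  (7821/131, 59248/655) → Z = 898903/1310
  (0, 0) → Z = 0
  (175/17, 0) → Z = -1015/34

x1 = 0, x2 = 221.8, maximum Z = 2107.1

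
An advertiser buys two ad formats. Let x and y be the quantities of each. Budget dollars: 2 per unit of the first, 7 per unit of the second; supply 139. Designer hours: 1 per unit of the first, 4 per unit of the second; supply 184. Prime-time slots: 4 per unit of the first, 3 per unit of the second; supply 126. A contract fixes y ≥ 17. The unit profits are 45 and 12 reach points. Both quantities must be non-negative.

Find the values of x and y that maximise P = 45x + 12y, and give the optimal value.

Extreme points and P = 45x + 12y:
  (0, 139/7) → P = 1668/7
  (0, 17) → P = 204
  (10, 17) → P = 654

x = 10, y = 17, maximum P = 654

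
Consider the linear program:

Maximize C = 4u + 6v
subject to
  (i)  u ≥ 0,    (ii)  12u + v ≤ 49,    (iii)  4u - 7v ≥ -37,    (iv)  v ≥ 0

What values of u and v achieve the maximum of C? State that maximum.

Feasible corners and C = 4u + 6v:
  (0, 37/7) → C = 222/7
  (0, 0) → C = 0
  (153/44, 80/11) → C = 633/11
  (49/12, 0) → C = 49/3

u = 153/44, v = 80/11, maximum C = 633/11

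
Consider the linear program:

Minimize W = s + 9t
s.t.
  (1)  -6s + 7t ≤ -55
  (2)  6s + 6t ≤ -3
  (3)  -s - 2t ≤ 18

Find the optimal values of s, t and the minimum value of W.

The binding constraints are 6s + 6t = -3 and -s - 2t = 18.
Solving simultaneously gives s = 17, t = -35/2.

s = 17, t = -35/2, minimum W = -281/2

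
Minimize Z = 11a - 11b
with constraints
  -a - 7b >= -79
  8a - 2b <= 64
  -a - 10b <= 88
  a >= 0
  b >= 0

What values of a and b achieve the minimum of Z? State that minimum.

a = 0, b = 79/7, minimum Z = -869/7

Vertices and Z = 11a - 11b:
  (303/29, 284/29) → Z = 209/29
  (0, 79/7) → Z = -869/7
  (8, 0) → Z = 88
  (0, 0) → Z = 0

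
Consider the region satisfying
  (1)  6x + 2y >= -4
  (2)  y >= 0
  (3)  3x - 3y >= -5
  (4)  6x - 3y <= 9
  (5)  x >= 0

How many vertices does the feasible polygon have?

Pairwise boundary intersections that survive every other constraint:
  (3/2, 0)
  (0, 0)
  (14/3, 19/3)
  (0, 5/3)

4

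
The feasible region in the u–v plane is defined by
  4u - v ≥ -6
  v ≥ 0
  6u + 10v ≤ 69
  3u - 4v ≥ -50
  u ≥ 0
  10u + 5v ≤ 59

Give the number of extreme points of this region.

Intersecting each pair of boundary lines and keeping only the points that satisfy every inequality leaves:
  (9/46, 156/23)
  (0, 6)
  (0, 0)
  (59/10, 0)
  (7/2, 24/5)

5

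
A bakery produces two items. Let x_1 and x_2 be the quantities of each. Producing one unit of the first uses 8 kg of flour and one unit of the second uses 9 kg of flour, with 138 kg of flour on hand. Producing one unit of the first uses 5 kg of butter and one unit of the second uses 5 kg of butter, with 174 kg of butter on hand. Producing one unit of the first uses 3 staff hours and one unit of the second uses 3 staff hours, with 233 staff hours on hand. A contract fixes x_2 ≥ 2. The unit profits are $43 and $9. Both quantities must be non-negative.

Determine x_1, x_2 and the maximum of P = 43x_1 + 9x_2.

Corner points and P = 43x_1 + 9x_2:
  (0, 46/3) → P = 138
  (0, 2) → P = 18
  (15, 2) → P = 663

The optimum lies where 8x_1 + 9x_2 = 138 and x_2 = 2.
Solving simultaneously gives x_1 = 15, x_2 = 2.

x_1 = 15, x_2 = 2, maximum P = 663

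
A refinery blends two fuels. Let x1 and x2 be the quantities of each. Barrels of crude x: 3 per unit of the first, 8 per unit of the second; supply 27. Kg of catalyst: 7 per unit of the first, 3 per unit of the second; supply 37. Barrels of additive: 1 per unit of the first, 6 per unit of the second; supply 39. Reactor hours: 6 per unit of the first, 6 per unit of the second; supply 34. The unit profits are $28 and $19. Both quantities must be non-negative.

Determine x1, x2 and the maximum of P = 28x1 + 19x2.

x1 = 5, x2 = 2/3, maximum P = 458/3

Feasible corners and P = 28x1 + 19x2:
  (0, 0) → P = 0
  (0, 27/8) → P = 513/8
  (37/7, 0) → P = 148
  (11/3, 2) → P = 422/3
  (5, 2/3) → P = 458/3

The optimum lies where 7x1 + 3x2 = 37 and 6x1 + 6x2 = 34.
Solving simultaneously gives x1 = 5, x2 = 2/3.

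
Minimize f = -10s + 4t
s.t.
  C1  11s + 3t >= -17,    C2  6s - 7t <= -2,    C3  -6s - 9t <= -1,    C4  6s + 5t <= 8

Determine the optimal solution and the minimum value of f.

s = 23/36, t = 5/6, minimum f = -55/18

Extreme points and f = -10s + 4t:
  (-52/27, 113/81) → f = 2012/81
  (-109/37, 190/37) → f = 50
  (-11/96, 3/16) → f = 91/48
  (23/36, 5/6) → f = -55/18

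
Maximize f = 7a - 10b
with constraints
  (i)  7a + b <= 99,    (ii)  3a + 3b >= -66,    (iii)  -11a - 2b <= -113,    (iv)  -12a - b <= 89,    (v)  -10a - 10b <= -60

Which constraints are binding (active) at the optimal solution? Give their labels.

(i) and (v)

Feasible corners and f = 7a - 10b:
  (-188/5, 1811/5) → f = -19426/5
  (31/2, -19/2) → f = 407/2
  (-291/13, 2335/13) → f = -25387/13
  (101/9, -47/9) → f = 1177/9

The maximum is at (31/2, -19/2). Substituting into each constraint, equality holds for (i) and (v); the remaining constraints have slack.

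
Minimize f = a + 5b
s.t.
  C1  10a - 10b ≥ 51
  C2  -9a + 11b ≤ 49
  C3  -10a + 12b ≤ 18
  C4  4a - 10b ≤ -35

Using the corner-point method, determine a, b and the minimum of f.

a = 43/3, b = 277/30, minimum f = 121/2

The feasible region is unbounded (it extends along (5, 2), (11, 9)), but f strictly increases along every unbounded feasible direction, so there is no improving ray and the minimum is attained at a vertex.

The optimum lies where 10a - 10b = 51 and 4a - 10b = -35.
Solving simultaneously gives a = 43/3, b = 277/30.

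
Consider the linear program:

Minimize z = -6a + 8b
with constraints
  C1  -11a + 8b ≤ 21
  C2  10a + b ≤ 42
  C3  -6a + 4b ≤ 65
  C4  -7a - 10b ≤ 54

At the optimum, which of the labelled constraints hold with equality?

C2 and C4

Extreme points and z = -6a + 8b:
  (45/13, 96/13) → z = 498/13
  (-321/83, -447/166) → z = 138/83
  (158/31, -278/31) → z = -3172/31

The minimum is at (158/31, -278/31). Substituting into each constraint, equality holds for C2 and C4; the remaining constraints have slack.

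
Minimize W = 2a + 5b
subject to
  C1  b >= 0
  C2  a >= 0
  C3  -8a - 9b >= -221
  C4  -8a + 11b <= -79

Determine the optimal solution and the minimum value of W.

a = 79/8, b = 0, minimum W = 79/4

Feasible corners and W = 2a + 5b:
  (221/8, 0) → W = 221/4
  (79/8, 0) → W = 79/4
  (1571/80, 71/10) → W = 2991/40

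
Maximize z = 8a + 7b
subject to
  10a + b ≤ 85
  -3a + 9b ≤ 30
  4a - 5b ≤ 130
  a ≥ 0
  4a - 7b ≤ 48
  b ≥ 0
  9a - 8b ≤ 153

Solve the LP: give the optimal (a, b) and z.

a = 245/31, b = 185/31, maximum z = 105

Vertices and z = 8a + 7b:
  (245/31, 185/31) → z = 105
  (17/2, 0) → z = 68
  (0, 10/3) → z = 70/3
  (0, 0) → z = 0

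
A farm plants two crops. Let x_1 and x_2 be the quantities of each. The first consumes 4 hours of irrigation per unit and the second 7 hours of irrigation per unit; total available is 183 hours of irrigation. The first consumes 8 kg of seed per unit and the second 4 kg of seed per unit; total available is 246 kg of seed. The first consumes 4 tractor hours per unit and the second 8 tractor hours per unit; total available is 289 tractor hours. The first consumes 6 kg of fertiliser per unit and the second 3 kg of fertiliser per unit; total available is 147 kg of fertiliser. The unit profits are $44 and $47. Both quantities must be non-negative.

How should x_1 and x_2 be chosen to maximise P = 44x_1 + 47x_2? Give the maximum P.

x_1 = 16, x_2 = 17, maximum P = 1503

Extreme points and P = 44x_1 + 47x_2:
  (0, 0) → P = 0
  (0, 183/7) → P = 8601/7
  (49/2, 0) → P = 1078
  (16, 17) → P = 1503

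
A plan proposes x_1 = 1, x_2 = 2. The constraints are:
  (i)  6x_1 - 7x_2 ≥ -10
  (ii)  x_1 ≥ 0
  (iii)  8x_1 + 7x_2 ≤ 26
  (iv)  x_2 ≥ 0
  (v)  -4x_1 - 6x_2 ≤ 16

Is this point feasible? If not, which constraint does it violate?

(i): -8 ≥ -10 ✓
(ii): 1 ≥ 0 ✓
(iii): 22 ≤ 26 ✓
(iv): 2 ≥ 0 ✓
(v): -16 ≤ 16 ✓

feasible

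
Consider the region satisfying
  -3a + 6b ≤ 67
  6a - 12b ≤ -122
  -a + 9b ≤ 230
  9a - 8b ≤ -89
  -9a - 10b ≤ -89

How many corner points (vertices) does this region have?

3

Pairwise boundary intersections that survive every other constraint:
  (1/15, 56/5)
  (-34/21, 145/14)
  (-89/81, 89/9)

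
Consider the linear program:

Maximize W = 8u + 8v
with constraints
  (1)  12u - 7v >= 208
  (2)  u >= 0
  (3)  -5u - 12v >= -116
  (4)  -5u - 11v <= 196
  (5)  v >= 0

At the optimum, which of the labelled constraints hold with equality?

(3) and (5)

Corner points and W = 8u + 8v:
  (3308/179, 352/179) → W = 29280/179
  (52/3, 0) → W = 416/3
  (116/5, 0) → W = 928/5

The maximum is at (116/5, 0). Substituting into each constraint, equality holds for (3) and (5); the remaining constraints have slack.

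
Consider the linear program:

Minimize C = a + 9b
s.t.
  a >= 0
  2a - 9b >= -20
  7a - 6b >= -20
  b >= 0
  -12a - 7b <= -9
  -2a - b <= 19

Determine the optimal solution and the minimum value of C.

a = 3/4, b = 0, minimum C = 3/4

Extreme points and C = a + 9b:
  (0, 20/9) → C = 20
  (0, 9/7) → C = 81/7
  (3/4, 0) → C = 3/4
The feasible region is unbounded (it extends along (9, 2), (1, 0)), but C strictly increases along every unbounded feasible direction, so there is no improving ray and the minimum is attained at a vertex.

The binding constraints are b = 0 and -12a - 7b = -9.
Solving simultaneously gives a = 3/4, b = 0.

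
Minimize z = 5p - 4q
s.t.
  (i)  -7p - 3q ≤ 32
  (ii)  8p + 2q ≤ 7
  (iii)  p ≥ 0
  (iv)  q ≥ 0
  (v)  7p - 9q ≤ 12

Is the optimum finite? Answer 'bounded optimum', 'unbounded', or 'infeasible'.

bounded optimum

Feasible corners and z = 5p - 4q:
  (0, 7/2) → z = -14
  (7/8, 0) → z = 35/8
  (0, 0) → z = 0
The feasible region has finitely many vertices and no improving ray; the minimum is -14 at (0, 7/2).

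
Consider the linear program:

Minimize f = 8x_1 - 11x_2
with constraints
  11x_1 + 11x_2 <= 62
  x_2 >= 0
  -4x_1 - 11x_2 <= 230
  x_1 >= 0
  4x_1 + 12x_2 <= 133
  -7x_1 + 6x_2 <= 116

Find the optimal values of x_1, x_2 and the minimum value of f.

Vertices and f = 8x_1 - 11x_2:
  (62/11, 0) → f = 496/11
  (0, 62/11) → f = -62
  (0, 0) → f = 0

At the optimal vertex, 11x_1 + 11x_2 = 62 and x_1 = 0.
Solving simultaneously gives x_1 = 0, x_2 = 62/11.

x_1 = 0, x_2 = 62/11, minimum f = -62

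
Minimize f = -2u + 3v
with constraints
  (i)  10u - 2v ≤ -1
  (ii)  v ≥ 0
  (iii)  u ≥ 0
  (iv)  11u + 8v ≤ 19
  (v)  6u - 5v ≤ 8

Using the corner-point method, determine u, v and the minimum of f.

Corner points and f = -2u + 3v:
  (0, 1/2) → f = 3/2
  (5/17, 67/34) → f = 181/34
  (0, 19/8) → f = 57/8

The optimum lies where 10u - 2v = -1 and u = 0.
Solving simultaneously gives u = 0, v = 1/2.

u = 0, v = 1/2, minimum f = 3/2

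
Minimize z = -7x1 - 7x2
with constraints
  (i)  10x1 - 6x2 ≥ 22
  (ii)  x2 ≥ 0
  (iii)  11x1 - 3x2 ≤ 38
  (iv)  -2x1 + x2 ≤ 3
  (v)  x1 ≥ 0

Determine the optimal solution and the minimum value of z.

At the optimal vertex, 10x1 - 6x2 = 22 and 11x1 - 3x2 = 38.
Solving simultaneously gives x1 = 9/2, x2 = 23/6.

x1 = 9/2, x2 = 23/6, minimum z = -175/3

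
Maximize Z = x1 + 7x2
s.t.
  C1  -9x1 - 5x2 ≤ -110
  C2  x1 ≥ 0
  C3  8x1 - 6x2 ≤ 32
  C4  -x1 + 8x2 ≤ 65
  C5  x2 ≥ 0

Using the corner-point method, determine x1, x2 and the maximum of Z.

Corner points and Z = x1 + 7x2:
  (410/47, 296/47) → Z = 2482/47
  (555/77, 695/77) → Z = 5420/77
  (323/29, 276/29) → Z = 2255/29

x1 = 323/29, x2 = 276/29, maximum Z = 2255/29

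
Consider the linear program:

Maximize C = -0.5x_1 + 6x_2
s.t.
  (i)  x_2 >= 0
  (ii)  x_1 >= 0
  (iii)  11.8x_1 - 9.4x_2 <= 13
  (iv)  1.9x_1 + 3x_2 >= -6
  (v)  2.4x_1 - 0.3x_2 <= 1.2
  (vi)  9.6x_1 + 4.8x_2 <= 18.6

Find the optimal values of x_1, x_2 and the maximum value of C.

Extreme points and C = -0.5x_1 + 6x_2:
  (0, 0) → C = 0
  (1/2, 0) → C = -1/4
  (0, 31/8) → C = 93/4
  (63/80, 23/10) → C = 429/32

x_1 = 0, x_2 = 3.875, maximum C = 23.25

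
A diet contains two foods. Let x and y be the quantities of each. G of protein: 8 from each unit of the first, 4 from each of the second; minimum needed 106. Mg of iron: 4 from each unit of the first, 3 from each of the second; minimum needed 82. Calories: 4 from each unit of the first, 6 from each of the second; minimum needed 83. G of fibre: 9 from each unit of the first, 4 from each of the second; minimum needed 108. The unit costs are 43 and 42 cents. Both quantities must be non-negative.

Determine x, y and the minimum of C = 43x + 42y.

x = 81/4, y = 1/3, minimum C = 3539/4

Corner points and C = 43x + 42y:
  (0, 82/3) → C = 1148
  (83/4, 0) → C = 3569/4
  (81/4, 1/3) → C = 3539/4
The feasible region is unbounded (it extends along (0, 1), (1, 0)), but C strictly increases along every unbounded feasible direction, so there is no improving ray and the minimum is attained at a vertex.

At the optimal vertex, 4x + 3y = 82 and 4x + 6y = 83.
Solving simultaneously gives x = 81/4, y = 1/3.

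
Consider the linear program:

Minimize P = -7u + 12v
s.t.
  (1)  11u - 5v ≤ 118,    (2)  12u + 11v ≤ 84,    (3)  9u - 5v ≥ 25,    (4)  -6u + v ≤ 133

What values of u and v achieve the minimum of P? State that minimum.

u = -783/19, v = -2171/19, minimum P = -20571/19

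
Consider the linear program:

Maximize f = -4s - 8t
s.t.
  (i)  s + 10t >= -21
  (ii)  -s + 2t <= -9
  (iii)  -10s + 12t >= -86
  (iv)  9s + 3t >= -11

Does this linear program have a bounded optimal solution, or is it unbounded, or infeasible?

Vertices and f = -4s - 8t:
  (4, -5/2) → f = 4
  (38/7, -37/14) → f = -4/7
  (8, -1/2) → f = -28
The feasible region has finitely many vertices and no improving ray; the maximum is 4 at (4, -5/2).

bounded optimum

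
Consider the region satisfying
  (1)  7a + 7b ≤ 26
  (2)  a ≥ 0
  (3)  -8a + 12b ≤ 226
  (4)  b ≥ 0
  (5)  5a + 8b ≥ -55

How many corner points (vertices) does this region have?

Of the 10 pairwise boundary intersections, those satisfying every inequality are:
  (0, 26/7)
  (26/7, 0)
  (0, 0)

3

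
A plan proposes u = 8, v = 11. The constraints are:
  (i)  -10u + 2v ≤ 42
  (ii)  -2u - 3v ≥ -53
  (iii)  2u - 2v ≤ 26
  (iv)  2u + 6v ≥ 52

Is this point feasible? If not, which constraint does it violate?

(i): -58 ≤ 42 ✓
(ii): -49 ≥ -53 ✓
(iii): -6 ≤ 26 ✓
(iv): 82 ≥ 52 ✓

feasible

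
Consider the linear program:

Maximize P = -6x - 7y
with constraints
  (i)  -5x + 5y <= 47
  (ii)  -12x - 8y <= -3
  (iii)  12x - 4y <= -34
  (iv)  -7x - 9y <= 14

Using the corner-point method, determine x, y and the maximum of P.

x = -65/36, y = 37/12, maximum P = -43/4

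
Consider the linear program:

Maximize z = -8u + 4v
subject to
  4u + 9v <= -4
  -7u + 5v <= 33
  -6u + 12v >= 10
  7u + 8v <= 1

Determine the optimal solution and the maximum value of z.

Vertices and z = -8u + 4v:
  (-317/83, 104/83) → z = 2952/83
  (-23/17, 8/51) → z = 584/51
  (-173/27, -64/27) → z = 376/9

The binding constraints are -7u + 5v = 33 and -6u + 12v = 10.
Solving simultaneously gives u = -173/27, v = -64/27.

u = -173/27, v = -64/27, maximum z = 376/9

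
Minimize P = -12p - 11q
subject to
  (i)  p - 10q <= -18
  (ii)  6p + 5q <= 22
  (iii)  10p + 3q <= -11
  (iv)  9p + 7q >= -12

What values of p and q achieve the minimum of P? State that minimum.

At the optimal vertex, 6p + 5q = 22 and 9p + 7q = -12.
Solving simultaneously gives p = -214/3, q = 90.

p = -214/3, q = 90, minimum P = -134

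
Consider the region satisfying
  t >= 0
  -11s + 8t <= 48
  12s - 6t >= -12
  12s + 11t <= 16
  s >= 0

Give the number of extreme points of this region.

Pairwise boundary intersections that survive every other constraint:
  (4/3, 0)
  (0, 0)
  (0, 16/11)

3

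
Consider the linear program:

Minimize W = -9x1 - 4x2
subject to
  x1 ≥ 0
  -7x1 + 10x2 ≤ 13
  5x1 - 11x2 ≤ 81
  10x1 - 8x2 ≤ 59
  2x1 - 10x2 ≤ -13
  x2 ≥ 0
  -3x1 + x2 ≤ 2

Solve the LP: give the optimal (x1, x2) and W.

x1 = 347/22, x2 = 543/44, minimum W = -4209/22

Corner points and W = -9x1 - 4x2:
  (0, 13/10) → W = -26/5
  (347/22, 543/44) → W = -4209/22
  (347/42, 62/21) → W = -517/6

The optimum lies where -7x1 + 10x2 = 13 and 10x1 - 8x2 = 59.
Solving simultaneously gives x1 = 347/22, x2 = 543/44.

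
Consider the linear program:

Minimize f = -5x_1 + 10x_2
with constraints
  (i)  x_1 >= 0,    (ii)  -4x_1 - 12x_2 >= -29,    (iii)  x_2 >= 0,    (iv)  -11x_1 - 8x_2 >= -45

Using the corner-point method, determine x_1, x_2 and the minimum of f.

x_1 = 45/11, x_2 = 0, minimum f = -225/11

Extreme points and f = -5x_1 + 10x_2:
  (0, 29/12) → f = 145/6
  (0, 0) → f = 0
  (77/25, 139/100) → f = -3/2
  (45/11, 0) → f = -225/11

The optimum lies where x_2 = 0 and -11x_1 - 8x_2 = -45.
Solving simultaneously gives x_1 = 45/11, x_2 = 0.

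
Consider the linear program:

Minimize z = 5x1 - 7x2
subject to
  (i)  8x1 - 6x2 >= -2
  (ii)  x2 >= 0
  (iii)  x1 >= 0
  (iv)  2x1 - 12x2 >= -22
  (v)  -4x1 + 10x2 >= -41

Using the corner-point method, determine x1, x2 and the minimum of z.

At the optimal vertex, 8x1 - 6x2 = -2 and 2x1 - 12x2 = -22.
Solving simultaneously gives x1 = 9/7, x2 = 43/21.

x1 = 9/7, x2 = 43/21, minimum z = -166/21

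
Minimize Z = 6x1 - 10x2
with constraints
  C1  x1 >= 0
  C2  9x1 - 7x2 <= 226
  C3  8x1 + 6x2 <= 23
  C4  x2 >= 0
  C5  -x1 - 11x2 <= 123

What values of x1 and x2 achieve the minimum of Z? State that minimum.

Feasible corners and Z = 6x1 - 10x2:
  (0, 23/6) → Z = -115/3
  (0, 0) → Z = 0
  (23/8, 0) → Z = 69/4

x1 = 0, x2 = 23/6, minimum Z = -115/3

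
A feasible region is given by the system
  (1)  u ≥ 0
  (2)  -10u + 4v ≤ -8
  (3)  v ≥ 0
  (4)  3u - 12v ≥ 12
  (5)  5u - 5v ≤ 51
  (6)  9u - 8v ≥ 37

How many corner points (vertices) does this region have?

The feasible vertices (each the meet of two boundaries and inside every other half-plane) are:
  (51/5, 0)
  (37/9, 0)
  (184/15, 31/15)
  (29/7, 1/28)

4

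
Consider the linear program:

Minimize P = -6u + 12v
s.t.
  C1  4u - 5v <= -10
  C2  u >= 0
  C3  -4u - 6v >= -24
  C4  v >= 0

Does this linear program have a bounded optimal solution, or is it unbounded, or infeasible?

Extreme points and P = -6u + 12v:
  (0, 2) → P = 24
  (15/11, 34/11) → P = 318/11
  (0, 4) → P = 48
The feasible region has finitely many vertices and no improving ray; the minimum is 24 at (0, 2).

bounded optimum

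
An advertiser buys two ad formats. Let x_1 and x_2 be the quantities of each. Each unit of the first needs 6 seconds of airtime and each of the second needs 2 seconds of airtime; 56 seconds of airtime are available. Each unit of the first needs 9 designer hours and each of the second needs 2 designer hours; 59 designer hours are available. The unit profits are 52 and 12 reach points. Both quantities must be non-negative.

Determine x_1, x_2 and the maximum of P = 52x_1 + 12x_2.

Vertices and P = 52x_1 + 12x_2:
  (0, 0) → P = 0
  (0, 28) → P = 336
  (59/9, 0) → P = 3068/9
  (1, 25) → P = 352

x_1 = 1, x_2 = 25, maximum P = 352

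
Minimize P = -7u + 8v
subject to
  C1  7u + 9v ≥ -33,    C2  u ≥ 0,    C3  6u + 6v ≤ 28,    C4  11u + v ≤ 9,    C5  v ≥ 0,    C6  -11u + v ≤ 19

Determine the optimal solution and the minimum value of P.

u = 9/11, v = 0, minimum P = -63/11

Feasible corners and P = -7u + 8v:
  (0, 14/3) → P = 112/3
  (0, 0) → P = 0
  (13/30, 127/30) → P = 185/6
  (9/11, 0) → P = -63/11

The optimum lies where 11u + v = 9 and v = 0.
Solving simultaneously gives u = 9/11, v = 0.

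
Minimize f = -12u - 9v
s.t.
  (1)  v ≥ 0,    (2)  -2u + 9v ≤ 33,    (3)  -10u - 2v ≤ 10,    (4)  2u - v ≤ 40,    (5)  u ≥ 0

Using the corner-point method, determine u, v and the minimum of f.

u = 393/16, v = 73/8, minimum f = -3015/8

Corner points and f = -12u - 9v:
  (20, 0) → f = -240
  (0, 0) → f = 0
  (393/16, 73/8) → f = -3015/8
  (0, 11/3) → f = -33

The optimum lies where -2u + 9v = 33 and 2u - v = 40.
Solving simultaneously gives u = 393/16, v = 73/8.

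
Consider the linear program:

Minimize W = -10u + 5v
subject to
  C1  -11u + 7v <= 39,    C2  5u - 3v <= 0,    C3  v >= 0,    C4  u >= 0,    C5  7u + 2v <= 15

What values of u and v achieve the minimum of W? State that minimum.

Feasible corners and W = -10u + 5v:
  (0, 39/7) → W = 195/7
  (27/71, 438/71) → W = 1920/71
  (0, 0) → W = 0
  (45/31, 75/31) → W = -75/31

The optimum lies where 5u - 3v = 0 and 7u + 2v = 15.
Solving simultaneously gives u = 45/31, v = 75/31.

u = 45/31, v = 75/31, minimum W = -75/31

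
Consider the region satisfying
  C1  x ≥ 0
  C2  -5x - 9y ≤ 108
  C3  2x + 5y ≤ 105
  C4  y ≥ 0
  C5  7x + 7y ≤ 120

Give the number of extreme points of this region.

3

Intersecting each pair of boundary lines and keeping only the points that satisfy every inequality leaves:
  (0, 0)
  (0, 120/7)
  (120/7, 0)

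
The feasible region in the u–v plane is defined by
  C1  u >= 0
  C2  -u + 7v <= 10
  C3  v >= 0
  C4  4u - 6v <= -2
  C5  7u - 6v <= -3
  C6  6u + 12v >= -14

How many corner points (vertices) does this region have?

3

The feasible vertices (each the meet of two boundaries and inside every other half-plane) are:
  (0, 10/7)
  (0, 1/2)
  (39/43, 67/43)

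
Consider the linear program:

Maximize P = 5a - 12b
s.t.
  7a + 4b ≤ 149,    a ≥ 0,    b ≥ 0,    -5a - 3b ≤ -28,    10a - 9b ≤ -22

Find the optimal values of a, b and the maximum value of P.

Extreme points and P = 5a - 12b:
  (0, 149/4) → P = -447
  (1253/103, 1644/103) → P = -13463/103
  (0, 28/3) → P = -112
  (62/25, 26/5) → P = -50

At the optimal vertex, -5a - 3b = -28 and 10a - 9b = -22.
Solving simultaneously gives a = 62/25, b = 26/5.

a = 62/25, b = 26/5, maximum P = -50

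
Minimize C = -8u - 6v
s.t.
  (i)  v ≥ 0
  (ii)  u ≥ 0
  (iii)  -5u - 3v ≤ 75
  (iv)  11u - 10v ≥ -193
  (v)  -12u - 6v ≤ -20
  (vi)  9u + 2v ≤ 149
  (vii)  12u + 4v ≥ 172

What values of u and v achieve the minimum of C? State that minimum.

u = 69/7, v = 211/7, minimum C = -1818/7

Extreme points and C = -8u - 6v:
  (149/9, 0) → C = -1192/9
  (43/3, 0) → C = -344/3
  (69/7, 211/7) → C = -1818/7
  (237/41, 1052/41) → C = -8208/41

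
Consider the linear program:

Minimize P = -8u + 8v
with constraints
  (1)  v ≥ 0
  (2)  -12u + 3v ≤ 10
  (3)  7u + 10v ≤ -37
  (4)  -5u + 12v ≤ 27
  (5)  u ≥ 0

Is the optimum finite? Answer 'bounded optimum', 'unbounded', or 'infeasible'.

The boundaries v = 0 and u = 0 meet at (0, 0), but that point violates 7u + 10v ≤ -37. Every candidate vertex is excluded by some other constraint, so the feasible region is empty.

infeasible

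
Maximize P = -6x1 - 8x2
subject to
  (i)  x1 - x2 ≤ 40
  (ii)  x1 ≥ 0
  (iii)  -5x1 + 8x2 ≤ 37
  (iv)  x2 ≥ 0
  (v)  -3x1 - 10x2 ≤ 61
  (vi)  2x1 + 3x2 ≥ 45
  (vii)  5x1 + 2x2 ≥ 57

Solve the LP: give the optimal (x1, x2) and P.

x1 = 249/31, x2 = 299/31, maximum P = -3886/31

Extreme points and P = -6x1 - 8x2:
  (119, 79) → P = -1346
  (40, 0) → P = -240
  (249/31, 299/31) → P = -3886/31
  (45/2, 0) → P = -135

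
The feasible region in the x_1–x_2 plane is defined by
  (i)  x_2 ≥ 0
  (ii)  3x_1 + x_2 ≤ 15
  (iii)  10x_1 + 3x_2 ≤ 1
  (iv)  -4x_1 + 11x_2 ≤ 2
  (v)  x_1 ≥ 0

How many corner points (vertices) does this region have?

4

Intersecting each pair of boundary lines and keeping only the points that satisfy every inequality leaves:
  (1/10, 0)
  (0, 0)
  (5/122, 12/61)
  (0, 2/11)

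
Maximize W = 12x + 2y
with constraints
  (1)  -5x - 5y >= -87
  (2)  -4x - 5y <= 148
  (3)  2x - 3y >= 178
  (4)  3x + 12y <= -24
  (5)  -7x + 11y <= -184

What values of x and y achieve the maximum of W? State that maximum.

Vertices and W = 12x + 2y:
  (235, -1088/5) → W = 11924/5
  (1151/25, -716/25) → W = 2476/5
  (223/11, -504/11) → W = 1668/11

The optimum lies where -5x - 5y = -87 and -4x - 5y = 148.
Solving simultaneously gives x = 235, y = -1088/5.

x = 235, y = -1088/5, maximum W = 11924/5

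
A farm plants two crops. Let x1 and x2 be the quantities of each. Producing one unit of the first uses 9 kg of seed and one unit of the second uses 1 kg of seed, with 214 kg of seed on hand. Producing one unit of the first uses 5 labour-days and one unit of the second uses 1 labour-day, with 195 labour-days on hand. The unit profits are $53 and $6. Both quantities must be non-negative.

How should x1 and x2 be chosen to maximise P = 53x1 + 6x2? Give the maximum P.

x1 = 19/4, x2 = 685/4, maximum P = 5117/4

Corner points and P = 53x1 + 6x2:
  (0, 0) → P = 0
  (0, 195) → P = 1170
  (214/9, 0) → P = 11342/9
  (19/4, 685/4) → P = 5117/4

The optimum lies where 9x1 + x2 = 214 and 5x1 + x2 = 195.
Solving simultaneously gives x1 = 19/4, x2 = 685/4.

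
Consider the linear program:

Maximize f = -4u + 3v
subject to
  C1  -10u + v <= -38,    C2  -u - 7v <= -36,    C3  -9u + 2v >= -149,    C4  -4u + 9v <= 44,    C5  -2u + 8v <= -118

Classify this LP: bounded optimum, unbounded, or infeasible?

infeasible

The boundaries -10u + v = -38 and -u - 7v = -36 meet at (302/71, 322/71), but that point violates -2u + 8v ≤ -118. Every candidate vertex is excluded by some other constraint, so the feasible region is empty.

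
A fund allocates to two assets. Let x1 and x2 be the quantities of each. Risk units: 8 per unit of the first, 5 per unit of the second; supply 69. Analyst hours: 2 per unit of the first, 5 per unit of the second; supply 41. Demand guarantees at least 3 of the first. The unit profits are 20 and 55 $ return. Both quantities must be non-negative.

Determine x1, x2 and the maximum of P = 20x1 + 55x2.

x1 = 3, x2 = 7, maximum P = 445

Vertices and P = 20x1 + 55x2:
  (69/8, 0) → P = 345/2
  (3, 0) → P = 60
  (14/3, 19/3) → P = 1325/3
  (3, 7) → P = 445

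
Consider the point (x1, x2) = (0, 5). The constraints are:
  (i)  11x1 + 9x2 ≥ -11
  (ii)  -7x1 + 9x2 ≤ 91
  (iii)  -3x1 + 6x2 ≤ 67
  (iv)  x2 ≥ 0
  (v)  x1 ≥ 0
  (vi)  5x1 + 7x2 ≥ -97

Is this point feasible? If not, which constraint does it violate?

feasible

(i): 45 ≥ -11 ✓
(ii): 45 ≤ 91 ✓
(iii): 30 ≤ 67 ✓
(iv): 5 ≥ 0 ✓
(v): 0 ≥ 0 ✓
(vi): 35 ≥ -97 ✓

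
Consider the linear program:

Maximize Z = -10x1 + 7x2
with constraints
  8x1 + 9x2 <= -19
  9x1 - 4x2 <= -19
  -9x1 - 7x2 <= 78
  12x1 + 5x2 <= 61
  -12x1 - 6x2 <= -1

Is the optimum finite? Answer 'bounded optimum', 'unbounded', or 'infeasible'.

The boundaries 8x1 + 9x2 = -19 and 9x1 - 4x2 = -19 meet at (-247/113, -19/113), but that point violates -12x1 - 6x2 ≤ -1. Every candidate vertex is excluded by some other constraint, so the feasible region is empty.

infeasible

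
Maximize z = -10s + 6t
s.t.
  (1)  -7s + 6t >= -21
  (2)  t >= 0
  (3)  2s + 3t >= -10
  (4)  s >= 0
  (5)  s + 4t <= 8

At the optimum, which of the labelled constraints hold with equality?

(4) and (5)

Corner points and z = -10s + 6t:
  (3, 0) → z = -30
  (66/17, 35/34) → z = -555/17
  (0, 0) → z = 0
  (0, 2) → z = 12

The maximum is at (0, 2). Substituting into each constraint, equality holds for (4) and (5); the remaining constraints have slack.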